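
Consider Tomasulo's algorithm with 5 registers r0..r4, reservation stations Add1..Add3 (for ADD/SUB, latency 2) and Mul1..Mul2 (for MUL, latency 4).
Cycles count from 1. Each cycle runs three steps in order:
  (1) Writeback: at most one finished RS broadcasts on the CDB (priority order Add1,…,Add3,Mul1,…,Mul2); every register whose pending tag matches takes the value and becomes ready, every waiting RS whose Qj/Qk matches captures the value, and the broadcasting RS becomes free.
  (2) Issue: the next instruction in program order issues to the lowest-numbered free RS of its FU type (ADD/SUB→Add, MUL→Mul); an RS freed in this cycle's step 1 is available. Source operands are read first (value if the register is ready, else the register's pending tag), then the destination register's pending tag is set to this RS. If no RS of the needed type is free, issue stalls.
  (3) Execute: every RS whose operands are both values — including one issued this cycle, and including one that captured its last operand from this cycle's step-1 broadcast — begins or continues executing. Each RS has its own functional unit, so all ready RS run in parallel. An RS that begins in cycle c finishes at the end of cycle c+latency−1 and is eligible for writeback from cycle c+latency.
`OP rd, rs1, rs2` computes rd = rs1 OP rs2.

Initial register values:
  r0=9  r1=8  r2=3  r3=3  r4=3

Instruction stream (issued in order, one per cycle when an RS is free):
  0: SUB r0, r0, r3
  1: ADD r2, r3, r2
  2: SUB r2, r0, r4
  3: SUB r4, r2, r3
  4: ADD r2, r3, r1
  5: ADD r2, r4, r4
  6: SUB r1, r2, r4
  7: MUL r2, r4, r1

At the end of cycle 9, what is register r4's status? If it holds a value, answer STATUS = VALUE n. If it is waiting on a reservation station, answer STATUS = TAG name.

STATUS = VALUE 0

c1: issue SUB r0<-Add1 | r0:Add1,r1:8,r2:3,r3:3,r4:3
c2: issue ADD r2<-Add2 | r0:Add1,r1:8,r2:Add2,r3:3,r4:3
c3: CDB Add1=6; issue SUB r2<-Add1 | r0:6,r1:8,r2:Add1,r3:3,r4:3
c4: CDB Add2=6; issue SUB r4<-Add2 | r0:6,r1:8,r2:Add1,r3:3,r4:Add2
c5: CDB Add1=3; issue ADD r2<-Add1 | r0:6,r1:8,r2:Add1,r3:3,r4:Add2
c6: issue ADD r2<-Add3 | r0:6,r1:8,r2:Add3,r3:3,r4:Add2
c7: CDB Add1=11; issue SUB r1<-Add1 | r0:6,r1:Add1,r2:Add3,r3:3,r4:Add2
c8: CDB Add2=0; issue MUL r2<-Mul1 | r0:6,r1:Add1,r2:Mul1,r3:3,r4:0
c9: - | r0:6,r1:Add1,r2:Mul1,r3:3,r4:0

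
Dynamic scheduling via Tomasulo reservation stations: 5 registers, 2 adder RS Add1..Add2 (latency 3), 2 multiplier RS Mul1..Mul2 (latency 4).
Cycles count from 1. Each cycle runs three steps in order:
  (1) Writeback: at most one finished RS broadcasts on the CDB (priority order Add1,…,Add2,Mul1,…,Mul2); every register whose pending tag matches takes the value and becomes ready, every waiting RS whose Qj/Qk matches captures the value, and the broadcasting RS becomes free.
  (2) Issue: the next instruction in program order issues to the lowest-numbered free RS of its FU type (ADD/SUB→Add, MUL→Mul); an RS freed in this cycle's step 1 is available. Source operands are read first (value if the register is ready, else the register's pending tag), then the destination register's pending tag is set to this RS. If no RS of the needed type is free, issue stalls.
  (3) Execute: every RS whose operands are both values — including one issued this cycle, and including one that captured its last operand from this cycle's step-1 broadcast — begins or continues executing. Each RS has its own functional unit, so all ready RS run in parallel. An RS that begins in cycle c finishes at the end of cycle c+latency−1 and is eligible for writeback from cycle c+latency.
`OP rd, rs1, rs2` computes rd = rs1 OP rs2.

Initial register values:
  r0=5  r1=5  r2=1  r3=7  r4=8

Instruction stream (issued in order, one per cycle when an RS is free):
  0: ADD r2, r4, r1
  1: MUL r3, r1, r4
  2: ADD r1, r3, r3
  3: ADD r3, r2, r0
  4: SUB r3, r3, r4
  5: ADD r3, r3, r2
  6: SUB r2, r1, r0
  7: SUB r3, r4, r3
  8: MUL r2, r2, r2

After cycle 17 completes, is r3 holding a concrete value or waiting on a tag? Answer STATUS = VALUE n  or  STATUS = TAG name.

cycle 1: issue ADD r2<-Add1 // r0:5,r1:5,r2:Add1,r3:7,r4:8
cycle 2: issue MUL r3<-Mul1 // r0:5,r1:5,r2:Add1,r3:Mul1,r4:8
cycle 3: issue ADD r1<-Add2 // r0:5,r1:Add2,r2:Add1,r3:Mul1,r4:8
cycle 4: CDB Add1=13; issue ADD r3<-Add1 // r0:5,r1:Add2,r2:13,r3:Add1,r4:8
cycle 5: stall // r0:5,r1:Add2,r2:13,r3:Add1,r4:8
cycle 6: CDB Mul1=40; stall // r0:5,r1:Add2,r2:13,r3:Add1,r4:8
cycle 7: CDB Add1=18; issue SUB r3<-Add1 // r0:5,r1:Add2,r2:13,r3:Add1,r4:8
cycle 8: stall // r0:5,r1:Add2,r2:13,r3:Add1,r4:8
cycle 9: CDB Add2=80; issue ADD r3<-Add2 // r0:5,r1:80,r2:13,r3:Add2,r4:8
cycle 10: CDB Add1=10; issue SUB r2<-Add1 // r0:5,r1:80,r2:Add1,r3:Add2,r4:8
cycle 11: stall // r0:5,r1:80,r2:Add1,r3:Add2,r4:8
cycle 12: stall // r0:5,r1:80,r2:Add1,r3:Add2,r4:8
cycle 13: CDB Add1=75; issue SUB r3<-Add1 // r0:5,r1:80,r2:75,r3:Add1,r4:8
cycle 14: CDB Add2=23; issue MUL r2<-Mul1 // r0:5,r1:80,r2:Mul1,r3:Add1,r4:8
cycle 15: - // r0:5,r1:80,r2:Mul1,r3:Add1,r4:8
cycle 16: - // r0:5,r1:80,r2:Mul1,r3:Add1,r4:8
cycle 17: CDB Add1=-15 // r0:5,r1:80,r2:Mul1,r3:-15,r4:8

STATUS = VALUE -15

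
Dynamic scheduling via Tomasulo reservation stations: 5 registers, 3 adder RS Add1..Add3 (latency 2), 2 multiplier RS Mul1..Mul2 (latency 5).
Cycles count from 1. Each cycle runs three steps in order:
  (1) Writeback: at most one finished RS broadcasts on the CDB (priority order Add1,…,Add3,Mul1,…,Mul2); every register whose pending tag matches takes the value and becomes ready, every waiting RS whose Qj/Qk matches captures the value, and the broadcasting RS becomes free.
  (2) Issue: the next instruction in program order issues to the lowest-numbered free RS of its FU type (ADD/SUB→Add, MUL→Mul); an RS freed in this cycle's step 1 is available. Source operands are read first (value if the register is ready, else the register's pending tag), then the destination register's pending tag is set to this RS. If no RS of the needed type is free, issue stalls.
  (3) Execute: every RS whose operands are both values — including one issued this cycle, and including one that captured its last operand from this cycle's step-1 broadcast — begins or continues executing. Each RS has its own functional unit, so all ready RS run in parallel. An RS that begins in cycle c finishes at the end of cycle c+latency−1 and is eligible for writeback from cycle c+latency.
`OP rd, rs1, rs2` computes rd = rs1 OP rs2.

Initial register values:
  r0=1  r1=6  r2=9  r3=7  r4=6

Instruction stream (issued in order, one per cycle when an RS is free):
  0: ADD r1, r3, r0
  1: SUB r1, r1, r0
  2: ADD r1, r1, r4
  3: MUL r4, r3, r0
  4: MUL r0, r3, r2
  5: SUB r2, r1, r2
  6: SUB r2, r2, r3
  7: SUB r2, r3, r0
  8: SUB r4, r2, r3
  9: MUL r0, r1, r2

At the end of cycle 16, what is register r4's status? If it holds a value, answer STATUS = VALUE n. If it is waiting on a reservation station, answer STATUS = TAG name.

STATUS = VALUE -63

c1: issue ADD r1<-Add1 | r0:1,r1:Add1,r2:9,r3:7,r4:6
c2: issue SUB r1<-Add2 | r0:1,r1:Add2,r2:9,r3:7,r4:6
c3: CDB Add1=8; issue ADD r1<-Add1 | r0:1,r1:Add1,r2:9,r3:7,r4:6
c4: issue MUL r4<-Mul1 | r0:1,r1:Add1,r2:9,r3:7,r4:Mul1
c5: CDB Add2=7; issue MUL r0<-Mul2 | r0:Mul2,r1:Add1,r2:9,r3:7,r4:Mul1
c6: issue SUB r2<-Add2 | r0:Mul2,r1:Add1,r2:Add2,r3:7,r4:Mul1
c7: CDB Add1=13; issue SUB r2<-Add1 | r0:Mul2,r1:13,r2:Add1,r3:7,r4:Mul1
c8: issue SUB r2<-Add3 | r0:Mul2,r1:13,r2:Add3,r3:7,r4:Mul1
c9: CDB Add2=4; issue SUB r4<-Add2 | r0:Mul2,r1:13,r2:Add3,r3:7,r4:Add2
c10: CDB Mul1=7; issue MUL r0<-Mul1 | r0:Mul1,r1:13,r2:Add3,r3:7,r4:Add2
c11: CDB Add1=-3 | r0:Mul1,r1:13,r2:Add3,r3:7,r4:Add2
c12: CDB Mul2=63 | r0:Mul1,r1:13,r2:Add3,r3:7,r4:Add2
c13: - | r0:Mul1,r1:13,r2:Add3,r3:7,r4:Add2
c14: CDB Add3=-56 | r0:Mul1,r1:13,r2:-56,r3:7,r4:Add2
c15: - | r0:Mul1,r1:13,r2:-56,r3:7,r4:Add2
c16: CDB Add2=-63 | r0:Mul1,r1:13,r2:-56,r3:7,r4:-63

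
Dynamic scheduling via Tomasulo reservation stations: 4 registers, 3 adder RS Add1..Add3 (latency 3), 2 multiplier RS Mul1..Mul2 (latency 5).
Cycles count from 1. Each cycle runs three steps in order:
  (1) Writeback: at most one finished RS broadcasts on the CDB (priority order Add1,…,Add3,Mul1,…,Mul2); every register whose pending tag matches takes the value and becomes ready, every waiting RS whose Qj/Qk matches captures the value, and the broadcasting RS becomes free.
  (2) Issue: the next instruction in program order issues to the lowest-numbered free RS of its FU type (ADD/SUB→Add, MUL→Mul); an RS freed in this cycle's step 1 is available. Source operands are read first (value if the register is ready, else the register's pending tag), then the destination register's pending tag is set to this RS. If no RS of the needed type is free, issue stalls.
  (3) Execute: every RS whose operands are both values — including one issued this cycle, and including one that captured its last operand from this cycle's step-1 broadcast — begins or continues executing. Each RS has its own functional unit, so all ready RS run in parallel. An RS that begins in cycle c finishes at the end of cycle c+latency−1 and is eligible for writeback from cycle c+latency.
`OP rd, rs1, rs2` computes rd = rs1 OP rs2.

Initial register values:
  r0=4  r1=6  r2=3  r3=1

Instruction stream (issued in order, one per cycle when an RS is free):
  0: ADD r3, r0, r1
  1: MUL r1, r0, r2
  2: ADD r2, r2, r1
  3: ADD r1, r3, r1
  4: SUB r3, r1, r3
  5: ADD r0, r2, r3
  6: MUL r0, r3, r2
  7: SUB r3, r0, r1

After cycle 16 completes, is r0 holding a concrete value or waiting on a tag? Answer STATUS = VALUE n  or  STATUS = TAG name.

  c1: issue ADD r3<-Add1  regs: r0:4,r1:6,r2:3,r3:Add1
  c2: issue MUL r1<-Mul1  regs: r0:4,r1:Mul1,r2:3,r3:Add1
  c3: issue ADD r2<-Add2  regs: r0:4,r1:Mul1,r2:Add2,r3:Add1
  c4: CDB Add1=10; issue ADD r1<-Add1  regs: r0:4,r1:Add1,r2:Add2,r3:10
  c5: issue SUB r3<-Add3  regs: r0:4,r1:Add1,r2:Add2,r3:Add3
  c6: stall  regs: r0:4,r1:Add1,r2:Add2,r3:Add3
  c7: CDB Mul1=12; stall  regs: r0:4,r1:Add1,r2:Add2,r3:Add3
  c8: stall  regs: r0:4,r1:Add1,r2:Add2,r3:Add3
  c9: stall  regs: r0:4,r1:Add1,r2:Add2,r3:Add3
  c10: CDB Add1=22; issue ADD r0<-Add1  regs: r0:Add1,r1:22,r2:Add2,r3:Add3
  c11: CDB Add2=15; issue MUL r0<-Mul1  regs: r0:Mul1,r1:22,r2:15,r3:Add3
  c12: issue SUB r3<-Add2  regs: r0:Mul1,r1:22,r2:15,r3:Add2
  c13: CDB Add3=12  regs: r0:Mul1,r1:22,r2:15,r3:Add2
  c14: -  regs: r0:Mul1,r1:22,r2:15,r3:Add2
  c15: -  regs: r0:Mul1,r1:22,r2:15,r3:Add2
  c16: CDB Add1=27  regs: r0:Mul1,r1:22,r2:15,r3:Add2

STATUS = TAG Mul1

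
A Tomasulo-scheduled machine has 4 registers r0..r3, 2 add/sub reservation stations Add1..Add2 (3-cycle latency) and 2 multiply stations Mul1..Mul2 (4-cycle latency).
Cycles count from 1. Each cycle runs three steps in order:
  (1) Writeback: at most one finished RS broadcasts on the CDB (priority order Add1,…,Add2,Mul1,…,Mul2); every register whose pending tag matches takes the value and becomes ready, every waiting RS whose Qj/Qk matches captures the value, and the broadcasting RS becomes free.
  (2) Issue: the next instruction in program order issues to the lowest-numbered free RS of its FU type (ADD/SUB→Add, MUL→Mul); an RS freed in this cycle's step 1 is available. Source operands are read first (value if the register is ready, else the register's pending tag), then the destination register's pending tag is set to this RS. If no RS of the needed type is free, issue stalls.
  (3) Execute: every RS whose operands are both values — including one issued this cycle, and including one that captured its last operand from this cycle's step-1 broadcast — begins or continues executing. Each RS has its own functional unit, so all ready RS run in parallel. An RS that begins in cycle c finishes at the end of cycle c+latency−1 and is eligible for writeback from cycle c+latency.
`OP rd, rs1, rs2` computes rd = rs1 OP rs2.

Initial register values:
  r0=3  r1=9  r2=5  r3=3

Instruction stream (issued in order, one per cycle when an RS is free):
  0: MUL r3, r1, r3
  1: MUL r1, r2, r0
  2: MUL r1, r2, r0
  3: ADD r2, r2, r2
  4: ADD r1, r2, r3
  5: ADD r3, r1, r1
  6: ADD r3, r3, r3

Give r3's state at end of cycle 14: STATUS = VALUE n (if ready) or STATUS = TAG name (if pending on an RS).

  c1: issue MUL r3<-Mul1  regs: r0:3,r1:9,r2:5,r3:Mul1
  c2: issue MUL r1<-Mul2  regs: r0:3,r1:Mul2,r2:5,r3:Mul1
  c3: stall  regs: r0:3,r1:Mul2,r2:5,r3:Mul1
  c4: stall  regs: r0:3,r1:Mul2,r2:5,r3:Mul1
  c5: CDB Mul1=27; issue MUL r1<-Mul1  regs: r0:3,r1:Mul1,r2:5,r3:27
  c6: CDB Mul2=15; issue ADD r2<-Add1  regs: r0:3,r1:Mul1,r2:Add1,r3:27
  c7: issue ADD r1<-Add2  regs: r0:3,r1:Add2,r2:Add1,r3:27
  c8: stall  regs: r0:3,r1:Add2,r2:Add1,r3:27
  c9: CDB Add1=10; issue ADD r3<-Add1  regs: r0:3,r1:Add2,r2:10,r3:Add1
  c10: CDB Mul1=15; stall  regs: r0:3,r1:Add2,r2:10,r3:Add1
  c11: stall  regs: r0:3,r1:Add2,r2:10,r3:Add1
  c12: CDB Add2=37; issue ADD r3<-Add2  regs: r0:3,r1:37,r2:10,r3:Add2
  c13: -  regs: r0:3,r1:37,r2:10,r3:Add2
  c14: -  regs: r0:3,r1:37,r2:10,r3:Add2

STATUS = TAG Add2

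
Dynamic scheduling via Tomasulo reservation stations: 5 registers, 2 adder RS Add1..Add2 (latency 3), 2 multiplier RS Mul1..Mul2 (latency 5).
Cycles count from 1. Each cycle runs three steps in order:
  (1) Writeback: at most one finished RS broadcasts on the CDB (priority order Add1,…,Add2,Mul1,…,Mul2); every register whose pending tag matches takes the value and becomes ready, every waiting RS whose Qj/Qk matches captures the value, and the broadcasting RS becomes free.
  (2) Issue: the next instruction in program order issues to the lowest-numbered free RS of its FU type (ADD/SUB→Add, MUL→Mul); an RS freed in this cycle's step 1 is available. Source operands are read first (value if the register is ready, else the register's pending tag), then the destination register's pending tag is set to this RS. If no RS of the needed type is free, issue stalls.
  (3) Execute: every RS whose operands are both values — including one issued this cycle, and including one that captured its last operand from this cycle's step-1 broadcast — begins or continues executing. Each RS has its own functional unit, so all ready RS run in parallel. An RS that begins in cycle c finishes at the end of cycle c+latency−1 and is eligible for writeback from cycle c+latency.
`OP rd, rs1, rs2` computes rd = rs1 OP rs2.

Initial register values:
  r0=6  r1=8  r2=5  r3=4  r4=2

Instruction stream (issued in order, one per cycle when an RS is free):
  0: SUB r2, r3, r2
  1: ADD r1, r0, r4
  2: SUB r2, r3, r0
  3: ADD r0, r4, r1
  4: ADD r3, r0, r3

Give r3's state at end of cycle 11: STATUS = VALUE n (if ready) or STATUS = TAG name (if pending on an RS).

STATUS = VALUE 14

  c1: issue SUB r2<-Add1  regs: r0:6,r1:8,r2:Add1,r3:4,r4:2
  c2: issue ADD r1<-Add2  regs: r0:6,r1:Add2,r2:Add1,r3:4,r4:2
  c3: stall  regs: r0:6,r1:Add2,r2:Add1,r3:4,r4:2
  c4: CDB Add1=-1; issue SUB r2<-Add1  regs: r0:6,r1:Add2,r2:Add1,r3:4,r4:2
  c5: CDB Add2=8; issue ADD r0<-Add2  regs: r0:Add2,r1:8,r2:Add1,r3:4,r4:2
  c6: stall  regs: r0:Add2,r1:8,r2:Add1,r3:4,r4:2
  c7: CDB Add1=-2; issue ADD r3<-Add1  regs: r0:Add2,r1:8,r2:-2,r3:Add1,r4:2
  c8: CDB Add2=10  regs: r0:10,r1:8,r2:-2,r3:Add1,r4:2
  c9: -  regs: r0:10,r1:8,r2:-2,r3:Add1,r4:2
  c10: -  regs: r0:10,r1:8,r2:-2,r3:Add1,r4:2
  c11: CDB Add1=14  regs: r0:10,r1:8,r2:-2,r3:14,r4:2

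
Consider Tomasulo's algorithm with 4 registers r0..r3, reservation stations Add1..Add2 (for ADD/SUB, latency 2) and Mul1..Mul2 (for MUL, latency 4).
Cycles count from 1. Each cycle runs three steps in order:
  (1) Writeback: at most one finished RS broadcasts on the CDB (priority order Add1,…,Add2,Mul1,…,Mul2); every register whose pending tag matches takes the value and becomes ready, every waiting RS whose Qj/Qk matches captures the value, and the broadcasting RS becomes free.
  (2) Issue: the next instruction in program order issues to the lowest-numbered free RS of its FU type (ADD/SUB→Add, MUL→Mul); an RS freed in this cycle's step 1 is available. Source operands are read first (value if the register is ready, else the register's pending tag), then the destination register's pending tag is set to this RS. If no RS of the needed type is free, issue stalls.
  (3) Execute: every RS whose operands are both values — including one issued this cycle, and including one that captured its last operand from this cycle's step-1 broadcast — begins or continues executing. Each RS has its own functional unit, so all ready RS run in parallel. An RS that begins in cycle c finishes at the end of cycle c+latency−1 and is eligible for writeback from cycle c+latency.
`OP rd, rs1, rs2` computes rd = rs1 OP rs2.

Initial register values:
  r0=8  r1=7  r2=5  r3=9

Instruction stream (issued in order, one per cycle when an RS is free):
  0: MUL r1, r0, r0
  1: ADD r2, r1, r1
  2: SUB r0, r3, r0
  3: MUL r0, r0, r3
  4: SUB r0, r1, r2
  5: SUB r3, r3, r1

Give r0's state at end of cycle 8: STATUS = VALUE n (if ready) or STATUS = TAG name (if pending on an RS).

  c1: issue MUL r1<-Mul1  regs: r0:8,r1:Mul1,r2:5,r3:9
  c2: issue ADD r2<-Add1  regs: r0:8,r1:Mul1,r2:Add1,r3:9
  c3: issue SUB r0<-Add2  regs: r0:Add2,r1:Mul1,r2:Add1,r3:9
  c4: issue MUL r0<-Mul2  regs: r0:Mul2,r1:Mul1,r2:Add1,r3:9
  c5: CDB Add2=1; issue SUB r0<-Add2  regs: r0:Add2,r1:Mul1,r2:Add1,r3:9
  c6: CDB Mul1=64; stall  regs: r0:Add2,r1:64,r2:Add1,r3:9
  c7: stall  regs: r0:Add2,r1:64,r2:Add1,r3:9
  c8: CDB Add1=128; issue SUB r3<-Add1  regs: r0:Add2,r1:64,r2:128,r3:Add1

STATUS = TAG Add2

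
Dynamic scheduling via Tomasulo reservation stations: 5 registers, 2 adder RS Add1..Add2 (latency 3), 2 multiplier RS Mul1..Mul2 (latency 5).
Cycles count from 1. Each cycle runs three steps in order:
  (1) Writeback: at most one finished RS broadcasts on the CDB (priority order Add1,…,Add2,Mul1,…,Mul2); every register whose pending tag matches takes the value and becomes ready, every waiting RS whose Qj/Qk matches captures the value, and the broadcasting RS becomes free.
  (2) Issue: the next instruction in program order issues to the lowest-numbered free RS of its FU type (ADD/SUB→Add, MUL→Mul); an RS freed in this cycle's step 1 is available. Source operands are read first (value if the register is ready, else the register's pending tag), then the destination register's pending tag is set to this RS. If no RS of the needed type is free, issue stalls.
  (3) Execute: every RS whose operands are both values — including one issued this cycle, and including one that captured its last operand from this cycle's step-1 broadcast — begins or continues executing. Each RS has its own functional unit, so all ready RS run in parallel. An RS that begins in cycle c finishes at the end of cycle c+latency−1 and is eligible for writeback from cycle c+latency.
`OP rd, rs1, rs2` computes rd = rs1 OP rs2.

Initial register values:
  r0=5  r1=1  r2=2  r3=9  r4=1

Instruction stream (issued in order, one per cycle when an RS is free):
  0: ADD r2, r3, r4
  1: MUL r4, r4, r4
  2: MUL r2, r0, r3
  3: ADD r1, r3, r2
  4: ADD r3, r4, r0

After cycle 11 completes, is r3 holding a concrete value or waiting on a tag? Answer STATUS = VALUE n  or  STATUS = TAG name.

cycle 1: issue ADD r2<-Add1 // r0:5,r1:1,r2:Add1,r3:9,r4:1
cycle 2: issue MUL r4<-Mul1 // r0:5,r1:1,r2:Add1,r3:9,r4:Mul1
cycle 3: issue MUL r2<-Mul2 // r0:5,r1:1,r2:Mul2,r3:9,r4:Mul1
cycle 4: CDB Add1=10; issue ADD r1<-Add1 // r0:5,r1:Add1,r2:Mul2,r3:9,r4:Mul1
cycle 5: issue ADD r3<-Add2 // r0:5,r1:Add1,r2:Mul2,r3:Add2,r4:Mul1
cycle 6: - // r0:5,r1:Add1,r2:Mul2,r3:Add2,r4:Mul1
cycle 7: CDB Mul1=1 // r0:5,r1:Add1,r2:Mul2,r3:Add2,r4:1
cycle 8: CDB Mul2=45 // r0:5,r1:Add1,r2:45,r3:Add2,r4:1
cycle 9: - // r0:5,r1:Add1,r2:45,r3:Add2,r4:1
cycle 10: CDB Add2=6 // r0:5,r1:Add1,r2:45,r3:6,r4:1
cycle 11: CDB Add1=54 // r0:5,r1:54,r2:45,r3:6,r4:1

STATUS = VALUE 6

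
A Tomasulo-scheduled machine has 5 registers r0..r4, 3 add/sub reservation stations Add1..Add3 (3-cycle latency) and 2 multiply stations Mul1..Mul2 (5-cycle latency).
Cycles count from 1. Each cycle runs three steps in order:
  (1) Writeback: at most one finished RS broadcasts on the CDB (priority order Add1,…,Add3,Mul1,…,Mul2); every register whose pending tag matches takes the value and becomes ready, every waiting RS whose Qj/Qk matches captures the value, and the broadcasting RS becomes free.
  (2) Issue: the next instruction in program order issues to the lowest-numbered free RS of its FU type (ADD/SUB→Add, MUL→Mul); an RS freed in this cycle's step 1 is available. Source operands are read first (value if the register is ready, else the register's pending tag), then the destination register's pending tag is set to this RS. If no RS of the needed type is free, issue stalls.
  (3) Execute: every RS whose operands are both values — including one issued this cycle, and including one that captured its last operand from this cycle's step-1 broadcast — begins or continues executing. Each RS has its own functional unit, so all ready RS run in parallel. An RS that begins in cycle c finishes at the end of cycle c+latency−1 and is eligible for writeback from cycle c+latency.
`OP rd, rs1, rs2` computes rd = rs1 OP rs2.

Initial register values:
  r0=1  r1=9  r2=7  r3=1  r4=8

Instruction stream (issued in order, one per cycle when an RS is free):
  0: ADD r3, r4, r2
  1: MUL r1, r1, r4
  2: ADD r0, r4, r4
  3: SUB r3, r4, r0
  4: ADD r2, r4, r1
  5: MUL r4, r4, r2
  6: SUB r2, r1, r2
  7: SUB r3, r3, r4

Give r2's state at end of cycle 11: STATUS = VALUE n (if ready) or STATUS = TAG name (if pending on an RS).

STATUS = TAG Add2

  c1: issue ADD r3<-Add1  regs: r0:1,r1:9,r2:7,r3:Add1,r4:8
  c2: issue MUL r1<-Mul1  regs: r0:1,r1:Mul1,r2:7,r3:Add1,r4:8
  c3: issue ADD r0<-Add2  regs: r0:Add2,r1:Mul1,r2:7,r3:Add1,r4:8
  c4: CDB Add1=15; issue SUB r3<-Add1  regs: r0:Add2,r1:Mul1,r2:7,r3:Add1,r4:8
  c5: issue ADD r2<-Add3  regs: r0:Add2,r1:Mul1,r2:Add3,r3:Add1,r4:8
  c6: CDB Add2=16; issue MUL r4<-Mul2  regs: r0:16,r1:Mul1,r2:Add3,r3:Add1,r4:Mul2
  c7: CDB Mul1=72; issue SUB r2<-Add2  regs: r0:16,r1:72,r2:Add2,r3:Add1,r4:Mul2
  c8: stall  regs: r0:16,r1:72,r2:Add2,r3:Add1,r4:Mul2
  c9: CDB Add1=-8; issue SUB r3<-Add1  regs: r0:16,r1:72,r2:Add2,r3:Add1,r4:Mul2
  c10: CDB Add3=80  regs: r0:16,r1:72,r2:Add2,r3:Add1,r4:Mul2
  c11: -  regs: r0:16,r1:72,r2:Add2,r3:Add1,r4:Mul2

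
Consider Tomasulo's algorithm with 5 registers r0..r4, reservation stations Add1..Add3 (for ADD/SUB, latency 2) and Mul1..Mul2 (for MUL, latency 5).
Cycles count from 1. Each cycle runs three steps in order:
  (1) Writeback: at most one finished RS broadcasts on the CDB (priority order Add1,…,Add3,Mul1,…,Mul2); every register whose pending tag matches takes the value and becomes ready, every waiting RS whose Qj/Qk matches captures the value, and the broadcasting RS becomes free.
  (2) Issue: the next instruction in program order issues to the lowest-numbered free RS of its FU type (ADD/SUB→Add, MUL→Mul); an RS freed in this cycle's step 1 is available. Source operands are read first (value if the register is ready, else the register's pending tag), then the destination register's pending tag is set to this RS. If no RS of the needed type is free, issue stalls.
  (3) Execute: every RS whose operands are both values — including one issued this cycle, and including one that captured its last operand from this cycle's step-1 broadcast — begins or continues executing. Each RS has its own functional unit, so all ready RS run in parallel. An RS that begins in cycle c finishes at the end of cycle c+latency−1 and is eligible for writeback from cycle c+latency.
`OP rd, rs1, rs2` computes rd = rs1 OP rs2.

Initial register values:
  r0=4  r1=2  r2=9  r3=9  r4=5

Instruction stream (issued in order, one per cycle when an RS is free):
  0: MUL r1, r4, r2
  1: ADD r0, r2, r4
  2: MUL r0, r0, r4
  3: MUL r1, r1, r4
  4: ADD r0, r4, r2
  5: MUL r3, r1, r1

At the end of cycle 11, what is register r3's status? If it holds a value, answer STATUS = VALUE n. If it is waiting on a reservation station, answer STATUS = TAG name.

  c1: issue MUL r1<-Mul1  regs: r0:4,r1:Mul1,r2:9,r3:9,r4:5
  c2: issue ADD r0<-Add1  regs: r0:Add1,r1:Mul1,r2:9,r3:9,r4:5
  c3: issue MUL r0<-Mul2  regs: r0:Mul2,r1:Mul1,r2:9,r3:9,r4:5
  c4: CDB Add1=14; stall  regs: r0:Mul2,r1:Mul1,r2:9,r3:9,r4:5
  c5: stall  regs: r0:Mul2,r1:Mul1,r2:9,r3:9,r4:5
  c6: CDB Mul1=45; issue MUL r1<-Mul1  regs: r0:Mul2,r1:Mul1,r2:9,r3:9,r4:5
  c7: issue ADD r0<-Add1  regs: r0:Add1,r1:Mul1,r2:9,r3:9,r4:5
  c8: stall  regs: r0:Add1,r1:Mul1,r2:9,r3:9,r4:5
  c9: CDB Add1=14; stall  regs: r0:14,r1:Mul1,r2:9,r3:9,r4:5
  c10: CDB Mul2=70; issue MUL r3<-Mul2  regs: r0:14,r1:Mul1,r2:9,r3:Mul2,r4:5
  c11: CDB Mul1=225  regs: r0:14,r1:225,r2:9,r3:Mul2,r4:5

STATUS = TAG Mul2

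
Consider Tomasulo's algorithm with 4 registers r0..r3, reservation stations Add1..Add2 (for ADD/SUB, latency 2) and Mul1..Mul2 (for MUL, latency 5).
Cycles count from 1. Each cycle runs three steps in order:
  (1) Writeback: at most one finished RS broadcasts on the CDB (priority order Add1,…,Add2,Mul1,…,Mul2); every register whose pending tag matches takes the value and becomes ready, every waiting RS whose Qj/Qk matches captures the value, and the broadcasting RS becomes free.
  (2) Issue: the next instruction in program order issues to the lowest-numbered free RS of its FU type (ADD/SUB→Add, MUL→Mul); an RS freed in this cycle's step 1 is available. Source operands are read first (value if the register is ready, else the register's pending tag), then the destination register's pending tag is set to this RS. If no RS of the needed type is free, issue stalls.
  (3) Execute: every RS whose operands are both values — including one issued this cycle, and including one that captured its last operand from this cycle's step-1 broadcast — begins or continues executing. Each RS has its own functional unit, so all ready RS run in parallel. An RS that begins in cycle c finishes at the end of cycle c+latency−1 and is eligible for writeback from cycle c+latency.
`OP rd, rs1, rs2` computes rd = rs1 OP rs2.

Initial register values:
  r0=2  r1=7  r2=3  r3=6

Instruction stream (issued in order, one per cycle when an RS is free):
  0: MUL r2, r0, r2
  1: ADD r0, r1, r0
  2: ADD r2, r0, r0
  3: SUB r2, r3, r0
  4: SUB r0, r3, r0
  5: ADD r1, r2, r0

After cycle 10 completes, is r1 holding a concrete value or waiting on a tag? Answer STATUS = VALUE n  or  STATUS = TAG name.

cycle 1: issue MUL r2<-Mul1 // r0:2,r1:7,r2:Mul1,r3:6
cycle 2: issue ADD r0<-Add1 // r0:Add1,r1:7,r2:Mul1,r3:6
cycle 3: issue ADD r2<-Add2 // r0:Add1,r1:7,r2:Add2,r3:6
cycle 4: CDB Add1=9; issue SUB r2<-Add1 // r0:9,r1:7,r2:Add1,r3:6
cycle 5: stall // r0:9,r1:7,r2:Add1,r3:6
cycle 6: CDB Add1=-3; issue SUB r0<-Add1 // r0:Add1,r1:7,r2:-3,r3:6
cycle 7: CDB Add2=18; issue ADD r1<-Add2 // r0:Add1,r1:Add2,r2:-3,r3:6
cycle 8: CDB Add1=-3 // r0:-3,r1:Add2,r2:-3,r3:6
cycle 9: CDB Mul1=6 // r0:-3,r1:Add2,r2:-3,r3:6
cycle 10: CDB Add2=-6 // r0:-3,r1:-6,r2:-3,r3:6

STATUS = VALUE -6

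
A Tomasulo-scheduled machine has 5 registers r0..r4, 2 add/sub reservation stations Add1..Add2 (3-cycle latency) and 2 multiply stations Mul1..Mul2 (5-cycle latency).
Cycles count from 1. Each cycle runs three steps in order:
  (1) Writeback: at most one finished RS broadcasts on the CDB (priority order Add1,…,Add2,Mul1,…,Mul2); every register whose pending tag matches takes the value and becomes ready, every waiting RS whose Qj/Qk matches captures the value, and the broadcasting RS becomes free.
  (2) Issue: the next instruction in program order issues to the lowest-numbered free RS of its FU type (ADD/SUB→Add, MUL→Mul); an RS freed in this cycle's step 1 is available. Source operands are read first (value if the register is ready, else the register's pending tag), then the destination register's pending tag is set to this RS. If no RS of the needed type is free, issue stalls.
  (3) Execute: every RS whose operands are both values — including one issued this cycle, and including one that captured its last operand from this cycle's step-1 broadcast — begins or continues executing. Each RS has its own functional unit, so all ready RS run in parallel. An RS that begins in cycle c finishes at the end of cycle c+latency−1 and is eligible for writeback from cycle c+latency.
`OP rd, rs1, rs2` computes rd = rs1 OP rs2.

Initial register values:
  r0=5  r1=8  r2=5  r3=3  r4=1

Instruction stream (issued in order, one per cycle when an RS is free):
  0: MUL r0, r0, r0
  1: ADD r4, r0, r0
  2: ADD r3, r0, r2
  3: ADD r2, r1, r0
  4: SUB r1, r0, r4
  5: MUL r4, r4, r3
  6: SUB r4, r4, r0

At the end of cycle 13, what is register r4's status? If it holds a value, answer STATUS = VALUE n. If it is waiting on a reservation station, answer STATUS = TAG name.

cycle 1: issue MUL r0<-Mul1 // r0:Mul1,r1:8,r2:5,r3:3,r4:1
cycle 2: issue ADD r4<-Add1 // r0:Mul1,r1:8,r2:5,r3:3,r4:Add1
cycle 3: issue ADD r3<-Add2 // r0:Mul1,r1:8,r2:5,r3:Add2,r4:Add1
cycle 4: stall // r0:Mul1,r1:8,r2:5,r3:Add2,r4:Add1
cycle 5: stall // r0:Mul1,r1:8,r2:5,r3:Add2,r4:Add1
cycle 6: CDB Mul1=25; stall // r0:25,r1:8,r2:5,r3:Add2,r4:Add1
cycle 7: stall // r0:25,r1:8,r2:5,r3:Add2,r4:Add1
cycle 8: stall // r0:25,r1:8,r2:5,r3:Add2,r4:Add1
cycle 9: CDB Add1=50; issue ADD r2<-Add1 // r0:25,r1:8,r2:Add1,r3:Add2,r4:50
cycle 10: CDB Add2=30; issue SUB r1<-Add2 // r0:25,r1:Add2,r2:Add1,r3:30,r4:50
cycle 11: issue MUL r4<-Mul1 // r0:25,r1:Add2,r2:Add1,r3:30,r4:Mul1
cycle 12: CDB Add1=33; issue SUB r4<-Add1 // r0:25,r1:Add2,r2:33,r3:30,r4:Add1
cycle 13: CDB Add2=-25 // r0:25,r1:-25,r2:33,r3:30,r4:Add1

STATUS = TAG Add1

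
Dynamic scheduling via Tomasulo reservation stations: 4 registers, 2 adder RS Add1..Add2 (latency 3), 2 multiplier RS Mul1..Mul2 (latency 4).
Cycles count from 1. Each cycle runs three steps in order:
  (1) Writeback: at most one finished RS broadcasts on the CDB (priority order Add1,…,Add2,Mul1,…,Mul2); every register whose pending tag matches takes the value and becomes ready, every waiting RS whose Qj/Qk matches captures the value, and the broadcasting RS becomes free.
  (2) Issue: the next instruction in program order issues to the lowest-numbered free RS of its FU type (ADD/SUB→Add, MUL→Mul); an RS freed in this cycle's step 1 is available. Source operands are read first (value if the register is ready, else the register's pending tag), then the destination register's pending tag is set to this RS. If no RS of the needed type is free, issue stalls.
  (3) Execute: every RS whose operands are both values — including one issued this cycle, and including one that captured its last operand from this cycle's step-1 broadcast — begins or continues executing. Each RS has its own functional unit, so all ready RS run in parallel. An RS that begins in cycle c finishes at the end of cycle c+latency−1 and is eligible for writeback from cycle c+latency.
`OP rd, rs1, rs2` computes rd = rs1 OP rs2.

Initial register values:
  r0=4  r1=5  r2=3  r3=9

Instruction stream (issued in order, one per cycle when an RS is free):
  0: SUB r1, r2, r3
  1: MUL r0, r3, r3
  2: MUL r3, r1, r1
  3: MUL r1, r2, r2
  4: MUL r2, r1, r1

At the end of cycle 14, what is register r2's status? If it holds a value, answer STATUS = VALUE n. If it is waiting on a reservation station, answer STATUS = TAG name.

STATUS = VALUE 81

c1: issue SUB r1<-Add1 | r0:4,r1:Add1,r2:3,r3:9
c2: issue MUL r0<-Mul1 | r0:Mul1,r1:Add1,r2:3,r3:9
c3: issue MUL r3<-Mul2 | r0:Mul1,r1:Add1,r2:3,r3:Mul2
c4: CDB Add1=-6; stall | r0:Mul1,r1:-6,r2:3,r3:Mul2
c5: stall | r0:Mul1,r1:-6,r2:3,r3:Mul2
c6: CDB Mul1=81; issue MUL r1<-Mul1 | r0:81,r1:Mul1,r2:3,r3:Mul2
c7: stall | r0:81,r1:Mul1,r2:3,r3:Mul2
c8: CDB Mul2=36; issue MUL r2<-Mul2 | r0:81,r1:Mul1,r2:Mul2,r3:36
c9: - | r0:81,r1:Mul1,r2:Mul2,r3:36
c10: CDB Mul1=9 | r0:81,r1:9,r2:Mul2,r3:36
c11: - | r0:81,r1:9,r2:Mul2,r3:36
c12: - | r0:81,r1:9,r2:Mul2,r3:36
c13: - | r0:81,r1:9,r2:Mul2,r3:36
c14: CDB Mul2=81 | r0:81,r1:9,r2:81,r3:36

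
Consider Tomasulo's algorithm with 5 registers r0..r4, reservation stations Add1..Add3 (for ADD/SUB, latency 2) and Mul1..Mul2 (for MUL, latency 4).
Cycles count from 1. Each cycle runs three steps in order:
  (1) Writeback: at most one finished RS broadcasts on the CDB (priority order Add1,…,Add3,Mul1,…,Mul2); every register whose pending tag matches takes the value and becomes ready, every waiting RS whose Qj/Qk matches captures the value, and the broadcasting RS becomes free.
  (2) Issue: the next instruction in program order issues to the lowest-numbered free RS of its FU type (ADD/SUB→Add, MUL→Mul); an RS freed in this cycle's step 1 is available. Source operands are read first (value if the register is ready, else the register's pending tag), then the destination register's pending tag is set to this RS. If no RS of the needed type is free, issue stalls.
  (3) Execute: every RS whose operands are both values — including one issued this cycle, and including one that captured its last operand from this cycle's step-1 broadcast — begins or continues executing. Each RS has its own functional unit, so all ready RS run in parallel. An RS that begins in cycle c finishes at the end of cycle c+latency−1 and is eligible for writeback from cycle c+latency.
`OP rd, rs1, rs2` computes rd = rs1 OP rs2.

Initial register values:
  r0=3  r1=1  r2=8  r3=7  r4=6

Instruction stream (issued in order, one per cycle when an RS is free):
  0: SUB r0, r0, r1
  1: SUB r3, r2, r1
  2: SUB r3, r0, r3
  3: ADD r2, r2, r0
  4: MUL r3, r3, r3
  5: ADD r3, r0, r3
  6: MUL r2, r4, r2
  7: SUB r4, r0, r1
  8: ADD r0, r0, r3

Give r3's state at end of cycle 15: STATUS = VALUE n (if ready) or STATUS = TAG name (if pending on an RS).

  c1: issue SUB r0<-Add1  regs: r0:Add1,r1:1,r2:8,r3:7,r4:6
  c2: issue SUB r3<-Add2  regs: r0:Add1,r1:1,r2:8,r3:Add2,r4:6
  c3: CDB Add1=2; issue SUB r3<-Add1  regs: r0:2,r1:1,r2:8,r3:Add1,r4:6
  c4: CDB Add2=7; issue ADD r2<-Add2  regs: r0:2,r1:1,r2:Add2,r3:Add1,r4:6
  c5: issue MUL r3<-Mul1  regs: r0:2,r1:1,r2:Add2,r3:Mul1,r4:6
  c6: CDB Add1=-5; issue ADD r3<-Add1  regs: r0:2,r1:1,r2:Add2,r3:Add1,r4:6
  c7: CDB Add2=10; issue MUL r2<-Mul2  regs: r0:2,r1:1,r2:Mul2,r3:Add1,r4:6
  c8: issue SUB r4<-Add2  regs: r0:2,r1:1,r2:Mul2,r3:Add1,r4:Add2
  c9: issue ADD r0<-Add3  regs: r0:Add3,r1:1,r2:Mul2,r3:Add1,r4:Add2
  c10: CDB Add2=1  regs: r0:Add3,r1:1,r2:Mul2,r3:Add1,r4:1
  c11: CDB Mul1=25  regs: r0:Add3,r1:1,r2:Mul2,r3:Add1,r4:1
  c12: CDB Mul2=60  regs: r0:Add3,r1:1,r2:60,r3:Add1,r4:1
  c13: CDB Add1=27  regs: r0:Add3,r1:1,r2:60,r3:27,r4:1
  c14: -  regs: r0:Add3,r1:1,r2:60,r3:27,r4:1
  c15: CDB Add3=29  regs: r0:29,r1:1,r2:60,r3:27,r4:1

STATUS = VALUE 27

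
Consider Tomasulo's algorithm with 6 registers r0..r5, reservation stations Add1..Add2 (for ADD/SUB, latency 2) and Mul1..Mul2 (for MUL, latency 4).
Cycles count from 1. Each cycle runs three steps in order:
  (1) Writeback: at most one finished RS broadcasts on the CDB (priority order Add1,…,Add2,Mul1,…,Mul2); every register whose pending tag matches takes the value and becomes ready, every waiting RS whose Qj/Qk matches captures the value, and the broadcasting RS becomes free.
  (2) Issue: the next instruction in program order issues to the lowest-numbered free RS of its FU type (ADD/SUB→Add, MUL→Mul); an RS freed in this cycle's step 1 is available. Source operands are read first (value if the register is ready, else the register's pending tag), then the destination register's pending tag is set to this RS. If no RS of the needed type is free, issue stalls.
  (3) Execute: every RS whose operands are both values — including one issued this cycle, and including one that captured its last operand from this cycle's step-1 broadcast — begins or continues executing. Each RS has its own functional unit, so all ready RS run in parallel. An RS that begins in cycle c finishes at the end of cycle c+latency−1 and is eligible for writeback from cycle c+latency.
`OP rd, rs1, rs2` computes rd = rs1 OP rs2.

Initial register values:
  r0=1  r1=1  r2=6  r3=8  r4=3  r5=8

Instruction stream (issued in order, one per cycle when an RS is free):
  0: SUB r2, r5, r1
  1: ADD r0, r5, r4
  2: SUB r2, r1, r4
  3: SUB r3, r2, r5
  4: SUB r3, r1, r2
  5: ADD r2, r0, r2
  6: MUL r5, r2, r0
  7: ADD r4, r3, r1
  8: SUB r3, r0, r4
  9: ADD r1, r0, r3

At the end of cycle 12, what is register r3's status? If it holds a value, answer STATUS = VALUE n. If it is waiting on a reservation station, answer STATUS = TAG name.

STATUS = TAG Add2

  c1: issue SUB r2<-Add1  regs: r0:1,r1:1,r2:Add1,r3:8,r4:3,r5:8
  c2: issue ADD r0<-Add2  regs: r0:Add2,r1:1,r2:Add1,r3:8,r4:3,r5:8
  c3: CDB Add1=7; issue SUB r2<-Add1  regs: r0:Add2,r1:1,r2:Add1,r3:8,r4:3,r5:8
  c4: CDB Add2=11; issue SUB r3<-Add2  regs: r0:11,r1:1,r2:Add1,r3:Add2,r4:3,r5:8
  c5: CDB Add1=-2; issue SUB r3<-Add1  regs: r0:11,r1:1,r2:-2,r3:Add1,r4:3,r5:8
  c6: stall  regs: r0:11,r1:1,r2:-2,r3:Add1,r4:3,r5:8
  c7: CDB Add1=3; issue ADD r2<-Add1  regs: r0:11,r1:1,r2:Add1,r3:3,r4:3,r5:8
  c8: CDB Add2=-10; issue MUL r5<-Mul1  regs: r0:11,r1:1,r2:Add1,r3:3,r4:3,r5:Mul1
  c9: CDB Add1=9; issue ADD r4<-Add1  regs: r0:11,r1:1,r2:9,r3:3,r4:Add1,r5:Mul1
  c10: issue SUB r3<-Add2  regs: r0:11,r1:1,r2:9,r3:Add2,r4:Add1,r5:Mul1
  c11: CDB Add1=4; issue ADD r1<-Add1  regs: r0:11,r1:Add1,r2:9,r3:Add2,r4:4,r5:Mul1
  c12: -  regs: r0:11,r1:Add1,r2:9,r3:Add2,r4:4,r5:Mul1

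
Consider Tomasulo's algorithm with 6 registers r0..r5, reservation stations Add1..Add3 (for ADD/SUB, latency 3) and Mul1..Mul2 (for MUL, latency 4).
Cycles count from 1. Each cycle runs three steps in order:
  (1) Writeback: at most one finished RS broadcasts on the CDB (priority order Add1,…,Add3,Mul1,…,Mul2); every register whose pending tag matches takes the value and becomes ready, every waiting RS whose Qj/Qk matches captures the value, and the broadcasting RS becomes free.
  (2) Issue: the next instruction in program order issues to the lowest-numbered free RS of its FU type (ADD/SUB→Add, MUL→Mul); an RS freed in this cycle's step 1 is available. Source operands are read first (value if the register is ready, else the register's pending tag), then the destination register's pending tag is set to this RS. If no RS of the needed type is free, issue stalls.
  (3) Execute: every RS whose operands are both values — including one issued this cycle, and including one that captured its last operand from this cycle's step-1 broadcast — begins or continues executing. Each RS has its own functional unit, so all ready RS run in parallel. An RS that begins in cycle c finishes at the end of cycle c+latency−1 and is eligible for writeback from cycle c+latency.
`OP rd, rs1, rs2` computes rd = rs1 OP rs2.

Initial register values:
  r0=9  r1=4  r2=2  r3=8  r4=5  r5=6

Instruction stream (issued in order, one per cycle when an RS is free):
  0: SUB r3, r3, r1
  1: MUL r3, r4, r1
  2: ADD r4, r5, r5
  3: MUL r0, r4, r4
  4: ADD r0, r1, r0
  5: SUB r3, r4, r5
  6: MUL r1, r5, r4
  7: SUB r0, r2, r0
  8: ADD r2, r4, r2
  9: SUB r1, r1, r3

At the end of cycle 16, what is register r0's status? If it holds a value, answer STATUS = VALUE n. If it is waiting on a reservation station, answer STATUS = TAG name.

STATUS = VALUE -146

  c1: issue SUB r3<-Add1  regs: r0:9,r1:4,r2:2,r3:Add1,r4:5,r5:6
  c2: issue MUL r3<-Mul1  regs: r0:9,r1:4,r2:2,r3:Mul1,r4:5,r5:6
  c3: issue ADD r4<-Add2  regs: r0:9,r1:4,r2:2,r3:Mul1,r4:Add2,r5:6
  c4: CDB Add1=4; issue MUL r0<-Mul2  regs: r0:Mul2,r1:4,r2:2,r3:Mul1,r4:Add2,r5:6
  c5: issue ADD r0<-Add1  regs: r0:Add1,r1:4,r2:2,r3:Mul1,r4:Add2,r5:6
  c6: CDB Add2=12; issue SUB r3<-Add2  regs: r0:Add1,r1:4,r2:2,r3:Add2,r4:12,r5:6
  c7: CDB Mul1=20; issue MUL r1<-Mul1  regs: r0:Add1,r1:Mul1,r2:2,r3:Add2,r4:12,r5:6
  c8: issue SUB r0<-Add3  regs: r0:Add3,r1:Mul1,r2:2,r3:Add2,r4:12,r5:6
  c9: CDB Add2=6; issue ADD r2<-Add2  regs: r0:Add3,r1:Mul1,r2:Add2,r3:6,r4:12,r5:6
  c10: CDB Mul2=144; stall  regs: r0:Add3,r1:Mul1,r2:Add2,r3:6,r4:12,r5:6
  c11: CDB Mul1=72; stall  regs: r0:Add3,r1:72,r2:Add2,r3:6,r4:12,r5:6
  c12: CDB Add2=14; issue SUB r1<-Add2  regs: r0:Add3,r1:Add2,r2:14,r3:6,r4:12,r5:6
  c13: CDB Add1=148  regs: r0:Add3,r1:Add2,r2:14,r3:6,r4:12,r5:6
  c14: -  regs: r0:Add3,r1:Add2,r2:14,r3:6,r4:12,r5:6
  c15: CDB Add2=66  regs: r0:Add3,r1:66,r2:14,r3:6,r4:12,r5:6
  c16: CDB Add3=-146  regs: r0:-146,r1:66,r2:14,r3:6,r4:12,r5:6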